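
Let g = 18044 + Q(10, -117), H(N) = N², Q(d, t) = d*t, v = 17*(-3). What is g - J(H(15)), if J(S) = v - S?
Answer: 17150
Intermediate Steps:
v = -51
J(S) = -51 - S
g = 16874 (g = 18044 + 10*(-117) = 18044 - 1170 = 16874)
g - J(H(15)) = 16874 - (-51 - 1*15²) = 16874 - (-51 - 1*225) = 16874 - (-51 - 225) = 16874 - 1*(-276) = 16874 + 276 = 17150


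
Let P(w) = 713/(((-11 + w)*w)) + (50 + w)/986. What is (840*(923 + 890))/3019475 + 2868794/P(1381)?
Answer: 403982062650209746999/204426918672845 ≈ 1.9762e+6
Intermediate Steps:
P(w) = 25/493 + w/986 + 713/(w*(-11 + w)) (P(w) = 713/((w*(-11 + w))) + (50 + w)*(1/986) = 713*(1/(w*(-11 + w))) + (25/493 + w/986) = 713/(w*(-11 + w)) + (25/493 + w/986) = 25/493 + w/986 + 713/(w*(-11 + w)))
(840*(923 + 890))/3019475 + 2868794/P(1381) = (840*(923 + 890))/3019475 + 2868794/(((1/986)*(703018 + 1381**3 - 550*1381 + 39*1381**2)/(1381*(-11 + 1381)))) = (840*1813)*(1/3019475) + 2868794/(((1/986)*(1/1381)*(703018 + 2633789341 - 759550 + 39*1907161)/1370)) = 1522920*(1/3019475) + 2868794/(((1/986)*(1/1381)*(1/1370)*(703018 + 2633789341 - 759550 + 74379279))) = 304584/603895 + 2868794/(((1/986)*(1/1381)*(1/1370)*2708112088)) = 304584/603895 + 2868794/(677028022/466370605) = 304584/603895 + 2868794*(466370605/677028022) = 304584/603895 + 668960596700185/338514011 = 403982062650209746999/204426918672845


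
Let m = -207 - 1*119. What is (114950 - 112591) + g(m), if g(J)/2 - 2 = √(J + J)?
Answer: 2363 + 4*I*√163 ≈ 2363.0 + 51.069*I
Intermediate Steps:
m = -326 (m = -207 - 119 = -326)
g(J) = 4 + 2*√2*√J (g(J) = 4 + 2*√(J + J) = 4 + 2*√(2*J) = 4 + 2*(√2*√J) = 4 + 2*√2*√J)
(114950 - 112591) + g(m) = (114950 - 112591) + (4 + 2*√2*√(-326)) = 2359 + (4 + 2*√2*(I*√326)) = 2359 + (4 + 4*I*√163) = 2363 + 4*I*√163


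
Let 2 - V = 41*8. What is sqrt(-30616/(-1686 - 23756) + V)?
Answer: 3*I*sqrt(5839982122)/12721 ≈ 18.022*I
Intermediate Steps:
V = -326 (V = 2 - 41*8 = 2 - 1*328 = 2 - 328 = -326)
sqrt(-30616/(-1686 - 23756) + V) = sqrt(-30616/(-1686 - 23756) - 326) = sqrt(-30616/(-25442) - 326) = sqrt(-30616*(-1/25442) - 326) = sqrt(15308/12721 - 326) = sqrt(-4131738/12721) = 3*I*sqrt(5839982122)/12721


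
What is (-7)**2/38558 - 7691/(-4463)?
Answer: 296768265/172084354 ≈ 1.7246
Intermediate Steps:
(-7)**2/38558 - 7691/(-4463) = 49*(1/38558) - 7691*(-1/4463) = 49/38558 + 7691/4463 = 296768265/172084354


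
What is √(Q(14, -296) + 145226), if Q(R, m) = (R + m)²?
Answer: 5*√8990 ≈ 474.08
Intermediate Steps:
√(Q(14, -296) + 145226) = √((14 - 296)² + 145226) = √((-282)² + 145226) = √(79524 + 145226) = √224750 = 5*√8990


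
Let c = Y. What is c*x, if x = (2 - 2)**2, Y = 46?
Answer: 0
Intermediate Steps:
c = 46
x = 0 (x = 0**2 = 0)
c*x = 46*0 = 0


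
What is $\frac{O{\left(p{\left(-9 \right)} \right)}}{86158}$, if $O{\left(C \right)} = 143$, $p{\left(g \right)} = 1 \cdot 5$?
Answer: $\frac{143}{86158} \approx 0.0016597$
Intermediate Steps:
$p{\left(g \right)} = 5$
$\frac{O{\left(p{\left(-9 \right)} \right)}}{86158} = \frac{143}{86158}$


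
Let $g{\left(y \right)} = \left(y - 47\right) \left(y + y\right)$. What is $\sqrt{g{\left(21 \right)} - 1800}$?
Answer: $2 i \sqrt{723} \approx 53.777 i$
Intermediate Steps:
$g{\left(y \right)} = 2 y \left(-47 + y\right)$ ($g{\left(y \right)} = \left(-47 + y\right) 2 y = 2 y \left(-47 + y\right)$)
$\sqrt{g{\left(21 \right)} - 1800} = \sqrt{2 \cdot 21 \left(-47 + 21\right) - 1800} = \sqrt{2 \cdot 21 \left(-26\right) - 1800} = \sqrt{-1092 - 1800} = \sqrt{-2892} = 2 i \sqrt{723}$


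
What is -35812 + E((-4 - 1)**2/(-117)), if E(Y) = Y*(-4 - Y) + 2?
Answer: -490192015/13689 ≈ -35809.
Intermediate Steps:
E(Y) = 2 + Y*(-4 - Y)
-35812 + E((-4 - 1)**2/(-117)) = -35812 + (2 - ((-4 - 1)**2/(-117))**2 - 4*(-4 - 1)**2/(-117)) = -35812 + (2 - ((-5)**2*(-1/117))**2 - 4*(-5)**2*(-1)/117) = -35812 + (2 - (25*(-1/117))**2 - 100*(-1)/117) = -35812 + (2 - (-25/117)**2 - 4*(-25/117)) = -35812 + (2 - 1*625/13689 + 100/117) = -35812 + (2 - 625/13689 + 100/117) = -35812 + 38453/13689 = -490192015/13689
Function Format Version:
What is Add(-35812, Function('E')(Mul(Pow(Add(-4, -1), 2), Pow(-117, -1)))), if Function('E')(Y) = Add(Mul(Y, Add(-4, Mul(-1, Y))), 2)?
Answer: Rational(-490192015, 13689) ≈ -35809.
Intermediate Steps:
Function('E')(Y) = Add(2, Mul(Y, Add(-4, Mul(-1, Y))))
Add(-35812, Function('E')(Mul(Pow(Add(-4, -1), 2), Pow(-117, -1)))) = Add(-35812, Add(2, Mul(-1, Pow(Mul(Pow(Add(-4, -1), 2), Pow(-117, -1)), 2)), Mul(-4, Mul(Pow(Add(-4, -1), 2), Pow(-117, -1))))) = Add(-35812, Add(2, Mul(-1, Pow(Mul(Pow(-5, 2), Rational(-1, 117)), 2)), Mul(-4, Mul(Pow(-5, 2), Rational(-1, 117))))) = Add(-35812, Add(2, Mul(-1, Pow(Mul(25, Rational(-1, 117)), 2)), Mul(-4, Mul(25, Rational(-1, 117))))) = Add(-35812, Add(2, Mul(-1, Pow(Rational(-25, 117), 2)), Mul(-4, Rational(-25, 117)))) = Add(-35812, Add(2, Mul(-1, Rational(625, 13689)), Rational(100, 117))) = Add(-35812, Add(2, Rational(-625, 13689), Rational(100, 117))) = Add(-35812, Rational(38453, 13689)) = Rational(-490192015, 13689)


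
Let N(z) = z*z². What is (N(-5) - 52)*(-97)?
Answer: 17169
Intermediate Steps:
N(z) = z³
(N(-5) - 52)*(-97) = ((-5)³ - 52)*(-97) = (-125 - 52)*(-97) = -177*(-97) = 17169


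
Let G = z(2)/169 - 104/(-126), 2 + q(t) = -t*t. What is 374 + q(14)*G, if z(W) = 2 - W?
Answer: 1474/7 ≈ 210.57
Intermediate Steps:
q(t) = -2 - t² (q(t) = -2 - t*t = -2 - t²)
G = 52/63 (G = (2 - 1*2)/169 - 104/(-126) = (2 - 2)*(1/169) - 104*(-1/126) = 0*(1/169) + 52/63 = 0 + 52/63 = 52/63 ≈ 0.82540)
374 + q(14)*G = 374 + (-2 - 1*14²)*(52/63) = 374 + (-2 - 1*196)*(52/63) = 374 + (-2 - 196)*(52/63) = 374 - 198*52/63 = 374 - 1144/7 = 1474/7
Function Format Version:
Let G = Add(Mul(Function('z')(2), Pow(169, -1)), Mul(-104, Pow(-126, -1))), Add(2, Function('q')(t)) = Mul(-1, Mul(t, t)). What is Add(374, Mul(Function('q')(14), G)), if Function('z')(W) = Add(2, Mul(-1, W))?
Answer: Rational(1474, 7) ≈ 210.57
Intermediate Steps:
Function('q')(t) = Add(-2, Mul(-1, Pow(t, 2))) (Function('q')(t) = Add(-2, Mul(-1, Mul(t, t))) = Add(-2, Mul(-1, Pow(t, 2))))
G = Rational(52, 63) (G = Add(Mul(Add(2, Mul(-1, 2)), Pow(169, -1)), Mul(-104, Pow(-126, -1))) = Add(Mul(Add(2, -2), Rational(1, 169)), Mul(-104, Rational(-1, 126))) = Add(Mul(0, Rational(1, 169)), Rational(52, 63)) = Add(0, Rational(52, 63)) = Rational(52, 63) ≈ 0.82540)
Add(374, Mul(Function('q')(14), G)) = Add(374, Mul(Add(-2, Mul(-1, Pow(14, 2))), Rational(52, 63))) = Add(374, Mul(Add(-2, Mul(-1, 196)), Rational(52, 63))) = Add(374, Mul(Add(-2, -196), Rational(52, 63))) = Add(374, Mul(-198, Rational(52, 63))) = Add(374, Rational(-1144, 7)) = Rational(1474, 7)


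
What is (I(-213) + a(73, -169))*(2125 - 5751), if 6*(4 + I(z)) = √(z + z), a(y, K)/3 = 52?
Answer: -551152 - 1813*I*√426/3 ≈ -5.5115e+5 - 12473.0*I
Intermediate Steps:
a(y, K) = 156 (a(y, K) = 3*52 = 156)
I(z) = -4 + √2*√z/6 (I(z) = -4 + √(z + z)/6 = -4 + √(2*z)/6 = -4 + (√2*√z)/6 = -4 + √2*√z/6)
(I(-213) + a(73, -169))*(2125 - 5751) = ((-4 + √2*√(-213)/6) + 156)*(2125 - 5751) = ((-4 + √2*(I*√213)/6) + 156)*(-3626) = ((-4 + I*√426/6) + 156)*(-3626) = (152 + I*√426/6)*(-3626) = -551152 - 1813*I*√426/3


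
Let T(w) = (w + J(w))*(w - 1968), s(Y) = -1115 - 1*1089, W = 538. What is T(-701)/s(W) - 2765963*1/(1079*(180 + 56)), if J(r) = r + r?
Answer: -89711829535/35077211 ≈ -2557.6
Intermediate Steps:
s(Y) = -2204 (s(Y) = -1115 - 1089 = -2204)
J(r) = 2*r
T(w) = 3*w*(-1968 + w) (T(w) = (w + 2*w)*(w - 1968) = (3*w)*(-1968 + w) = 3*w*(-1968 + w))
T(-701)/s(W) - 2765963*1/(1079*(180 + 56)) = (3*(-701)*(-1968 - 701))/(-2204) - 2765963*1/(1079*(180 + 56)) = (3*(-701)*(-2669))*(-1/2204) - 2765963/(1079*236) = 5612907*(-1/2204) - 2765963/254644 = -5612907/2204 - 2765963*1/254644 = -5612907/2204 - 2765963/254644 = -89711829535/35077211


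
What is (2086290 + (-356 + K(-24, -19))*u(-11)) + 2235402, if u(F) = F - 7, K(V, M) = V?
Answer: 4328532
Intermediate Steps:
u(F) = -7 + F
(2086290 + (-356 + K(-24, -19))*u(-11)) + 2235402 = (2086290 + (-356 - 24)*(-7 - 11)) + 2235402 = (2086290 - 380*(-18)) + 2235402 = (2086290 + 6840) + 2235402 = 2093130 + 2235402 = 4328532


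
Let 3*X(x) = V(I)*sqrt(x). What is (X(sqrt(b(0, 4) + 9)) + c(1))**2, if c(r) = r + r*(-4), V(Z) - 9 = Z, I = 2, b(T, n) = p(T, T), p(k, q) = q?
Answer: 148/3 - 22*sqrt(3) ≈ 11.228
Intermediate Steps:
b(T, n) = T
V(Z) = 9 + Z
c(r) = -3*r (c(r) = r - 4*r = -3*r)
X(x) = 11*sqrt(x)/3 (X(x) = ((9 + 2)*sqrt(x))/3 = (11*sqrt(x))/3 = 11*sqrt(x)/3)
(X(sqrt(b(0, 4) + 9)) + c(1))**2 = (11*sqrt(sqrt(0 + 9))/3 - 3*1)**2 = (11*sqrt(sqrt(9))/3 - 3)**2 = (11*sqrt(3)/3 - 3)**2 = (-3 + 11*sqrt(3)/3)**2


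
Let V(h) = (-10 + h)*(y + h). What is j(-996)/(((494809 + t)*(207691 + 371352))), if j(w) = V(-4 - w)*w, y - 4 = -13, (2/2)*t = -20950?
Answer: -320481592/91461578979 ≈ -0.0035040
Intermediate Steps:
t = -20950
y = -9 (y = 4 - 13 = -9)
V(h) = (-10 + h)*(-9 + h)
j(w) = w*(166 + (-4 - w)² + 19*w) (j(w) = (90 + (-4 - w)² - 19*(-4 - w))*w = (90 + (-4 - w)² + (76 + 19*w))*w = (166 + (-4 - w)² + 19*w)*w = w*(166 + (-4 - w)² + 19*w))
j(-996)/(((494809 + t)*(207691 + 371352))) = (-996*(182 + (-996)² + 27*(-996)))/(((494809 - 20950)*(207691 + 371352))) = (-996*(182 + 992016 - 26892))/((473859*579043)) = -996*965306/274384736937 = -961444776*1/274384736937 = -320481592/91461578979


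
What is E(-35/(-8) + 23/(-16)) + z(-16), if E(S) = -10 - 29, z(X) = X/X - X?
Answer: -22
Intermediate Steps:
z(X) = 1 - X
E(S) = -39
E(-35/(-8) + 23/(-16)) + z(-16) = -39 + (1 - 1*(-16)) = -39 + (1 + 16) = -39 + 17 = -22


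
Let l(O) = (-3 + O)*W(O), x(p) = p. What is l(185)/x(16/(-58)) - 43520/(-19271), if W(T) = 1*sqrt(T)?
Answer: 43520/19271 - 2639*sqrt(185)/4 ≈ -8971.3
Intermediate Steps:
W(T) = sqrt(T)
l(O) = sqrt(O)*(-3 + O) (l(O) = (-3 + O)*sqrt(O) = sqrt(O)*(-3 + O))
l(185)/x(16/(-58)) - 43520/(-19271) = (sqrt(185)*(-3 + 185))/((16/(-58))) - 43520/(-19271) = (sqrt(185)*182)/((16*(-1/58))) - 43520*(-1/19271) = (182*sqrt(185))/(-8/29) + 43520/19271 = (182*sqrt(185))*(-29/8) + 43520/19271 = -2639*sqrt(185)/4 + 43520/19271 = 43520/19271 - 2639*sqrt(185)/4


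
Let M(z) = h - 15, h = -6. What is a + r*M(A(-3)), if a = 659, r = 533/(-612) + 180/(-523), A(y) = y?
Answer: 73032461/106692 ≈ 684.52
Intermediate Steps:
r = -388919/320076 (r = 533*(-1/612) + 180*(-1/523) = -533/612 - 180/523 = -388919/320076 ≈ -1.2151)
M(z) = -21 (M(z) = -6 - 15 = -21)
a + r*M(A(-3)) = 659 - 388919/320076*(-21) = 659 + 2722433/106692 = 73032461/106692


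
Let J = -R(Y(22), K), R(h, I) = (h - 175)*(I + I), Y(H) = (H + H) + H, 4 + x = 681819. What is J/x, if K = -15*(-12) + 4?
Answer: 40112/681815 ≈ 0.058831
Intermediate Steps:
K = 184 (K = 180 + 4 = 184)
x = 681815 (x = -4 + 681819 = 681815)
Y(H) = 3*H (Y(H) = 2*H + H = 3*H)
R(h, I) = 2*I*(-175 + h) (R(h, I) = (-175 + h)*(2*I) = 2*I*(-175 + h))
J = 40112 (J = -2*184*(-175 + 3*22) = -2*184*(-175 + 66) = -2*184*(-109) = -1*(-40112) = 40112)
J/x = 40112/681815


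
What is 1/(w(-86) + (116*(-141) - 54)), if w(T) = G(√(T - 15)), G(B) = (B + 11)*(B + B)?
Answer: -I/(22*√101 + 16612*I) ≈ -6.0187e-5 - 8.0106e-7*I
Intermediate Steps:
G(B) = 2*B*(11 + B) (G(B) = (11 + B)*(2*B) = 2*B*(11 + B))
w(T) = 2*√(-15 + T)*(11 + √(-15 + T)) (w(T) = 2*√(T - 15)*(11 + √(T - 15)) = 2*√(-15 + T)*(11 + √(-15 + T)))
1/(w(-86) + (116*(-141) - 54)) = 1/((-30 + 2*(-86) + 22*√(-15 - 86)) + (116*(-141) - 54)) = 1/((-30 - 172 + 22*√(-101)) + (-16356 - 54)) = 1/((-30 - 172 + 22*(I*√101)) - 16410) = 1/((-30 - 172 + 22*I*√101) - 16410) = 1/((-202 + 22*I*√101) - 16410) = 1/(-16612 + 22*I*√101)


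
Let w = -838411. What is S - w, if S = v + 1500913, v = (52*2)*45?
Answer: 2344004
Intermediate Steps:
v = 4680 (v = 104*45 = 4680)
S = 1505593 (S = 4680 + 1500913 = 1505593)
S - w = 1505593 - 1*(-838411) = 1505593 + 838411 = 2344004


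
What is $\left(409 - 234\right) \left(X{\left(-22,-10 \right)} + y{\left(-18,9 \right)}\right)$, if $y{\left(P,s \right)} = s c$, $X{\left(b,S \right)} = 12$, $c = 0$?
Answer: $2100$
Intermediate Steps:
$y{\left(P,s \right)} = 0$ ($y{\left(P,s \right)} = s 0 = 0$)
$\left(409 - 234\right) \left(X{\left(-22,-10 \right)} + y{\left(-18,9 \right)}\right) = \left(409 - 234\right) \left(12 + 0\right) = 175 \cdot 12 = 2100$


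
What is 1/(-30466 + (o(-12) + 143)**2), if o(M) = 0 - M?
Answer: -1/6441 ≈ -0.00015526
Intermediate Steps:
o(M) = -M
1/(-30466 + (o(-12) + 143)**2) = 1/(-30466 + (-1*(-12) + 143)**2) = 1/(-30466 + (12 + 143)**2) = 1/(-30466 + 155**2) = 1/(-30466 + 24025) = 1/(-6441) = -1/6441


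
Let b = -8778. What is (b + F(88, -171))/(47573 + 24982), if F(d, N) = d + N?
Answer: -8861/72555 ≈ -0.12213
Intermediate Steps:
F(d, N) = N + d
(b + F(88, -171))/(47573 + 24982) = (-8778 + (-171 + 88))/(47573 + 24982) = (-8778 - 83)/72555 = -8861*1/72555 = -8861/72555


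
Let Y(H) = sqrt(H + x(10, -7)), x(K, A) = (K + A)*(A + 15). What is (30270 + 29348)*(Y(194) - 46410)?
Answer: -2766871380 + 59618*sqrt(218) ≈ -2.7660e+9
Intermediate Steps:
x(K, A) = (15 + A)*(A + K) (x(K, A) = (A + K)*(15 + A) = (15 + A)*(A + K))
Y(H) = sqrt(24 + H) (Y(H) = sqrt(H + ((-7)**2 + 15*(-7) + 15*10 - 7*10)) = sqrt(H + (49 - 105 + 150 - 70)) = sqrt(H + 24) = sqrt(24 + H))
(30270 + 29348)*(Y(194) - 46410) = (30270 + 29348)*(sqrt(24 + 194) - 46410) = 59618*(sqrt(218) - 46410) = 59618*(-46410 + sqrt(218)) = -2766871380 + 59618*sqrt(218)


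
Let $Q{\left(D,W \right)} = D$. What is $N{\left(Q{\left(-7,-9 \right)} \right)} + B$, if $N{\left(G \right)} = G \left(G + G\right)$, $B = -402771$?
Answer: $-402673$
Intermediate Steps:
$N{\left(G \right)} = 2 G^{2}$ ($N{\left(G \right)} = G 2 G = 2 G^{2}$)
$N{\left(Q{\left(-7,-9 \right)} \right)} + B = 2 \left(-7\right)^{2} - 402771 = 2 \cdot 49 - 402771 = 98 - 402771 = -402673$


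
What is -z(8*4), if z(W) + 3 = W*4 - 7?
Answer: -118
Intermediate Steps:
z(W) = -10 + 4*W (z(W) = -3 + (W*4 - 7) = -3 + (4*W - 7) = -3 + (-7 + 4*W) = -10 + 4*W)
-z(8*4) = -(-10 + 4*(8*4)) = -(-10 + 4*32) = -(-10 + 128) = -1*118 = -118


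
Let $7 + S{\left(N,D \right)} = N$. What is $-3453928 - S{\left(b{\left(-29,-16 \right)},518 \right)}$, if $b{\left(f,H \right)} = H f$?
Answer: $-3454385$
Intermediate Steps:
$S{\left(N,D \right)} = -7 + N$
$-3453928 - S{\left(b{\left(-29,-16 \right)},518 \right)} = -3453928 - \left(-7 - -464\right) = -3453928 - \left(-7 + 464\right) = -3453928 - 457 = -3454385$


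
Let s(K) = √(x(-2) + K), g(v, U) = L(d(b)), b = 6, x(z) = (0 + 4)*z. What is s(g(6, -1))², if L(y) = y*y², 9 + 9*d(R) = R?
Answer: -217/27 ≈ -8.0370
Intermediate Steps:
x(z) = 4*z
d(R) = -1 + R/9
L(y) = y³
g(v, U) = -1/27 (g(v, U) = (-1 + (⅑)*6)³ = (-1 + ⅔)³ = (-⅓)³ = -1/27)
s(K) = √(-8 + K) (s(K) = √(4*(-2) + K) = √(-8 + K))
s(g(6, -1))² = (√(-8 - 1/27))² = (√(-217/27))² = (I*√651/9)² = -217/27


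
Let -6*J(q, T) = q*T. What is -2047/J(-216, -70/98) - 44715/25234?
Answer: 16069513/206460 ≈ 77.833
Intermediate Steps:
J(q, T) = -T*q/6 (J(q, T) = -q*T/6 = -T*q/6)
-2047/J(-216, -70/98) - 44715/25234 = -2047/((-⅙*(-70/98)*(-216))) - 44715/25234 = -2047/((-⅙*(-70*1/98)*(-216))) - 44715*1/25234 = -2047/((-⅙*(-5/7)*(-216))) - 4065/2294 = -2047/(-180/7) - 4065/2294 = -2047*(-7/180) - 4065/2294 = 14329/180 - 4065/2294 = 16069513/206460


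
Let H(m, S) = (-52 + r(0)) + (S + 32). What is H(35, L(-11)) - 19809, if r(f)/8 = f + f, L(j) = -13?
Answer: -19842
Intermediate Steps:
r(f) = 16*f (r(f) = 8*(f + f) = 8*(2*f) = 16*f)
H(m, S) = -20 + S (H(m, S) = (-52 + 16*0) + (S + 32) = (-52 + 0) + (32 + S) = -52 + (32 + S) = -20 + S)
H(35, L(-11)) - 19809 = (-20 - 13) - 19809 = -33 - 19809 = -19842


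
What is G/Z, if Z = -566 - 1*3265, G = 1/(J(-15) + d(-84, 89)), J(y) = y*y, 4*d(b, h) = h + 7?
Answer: -1/953919 ≈ -1.0483e-6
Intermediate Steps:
d(b, h) = 7/4 + h/4 (d(b, h) = (h + 7)/4 = (7 + h)/4 = 7/4 + h/4)
J(y) = y²
G = 1/249 (G = 1/((-15)² + (7/4 + (¼)*89)) = 1/(225 + (7/4 + 89/4)) = 1/(225 + 24) = 1/249 ≈ 0.0040161)
Z = -3831 (Z = -566 - 3265 = -3831)
G/Z = (1/249)/(-3831) = (1/249)*(-1/3831) = -1/953919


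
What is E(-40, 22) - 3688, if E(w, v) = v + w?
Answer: -3706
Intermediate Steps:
E(-40, 22) - 3688 = (22 - 40) - 3688 = -18 - 3688 = -3706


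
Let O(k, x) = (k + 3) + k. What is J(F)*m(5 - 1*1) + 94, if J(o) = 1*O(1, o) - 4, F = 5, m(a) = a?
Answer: 98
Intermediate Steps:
O(k, x) = 3 + 2*k (O(k, x) = (3 + k) + k = 3 + 2*k)
J(o) = 1 (J(o) = 1*(3 + 2*1) - 4 = 1*(3 + 2) - 4 = 1*5 - 4 = 5 - 4 = 1)
J(F)*m(5 - 1*1) + 94 = 1*(5 - 1*1) + 94 = 1*(5 - 1) + 94 = 1*4 + 94 = 4 + 94 = 98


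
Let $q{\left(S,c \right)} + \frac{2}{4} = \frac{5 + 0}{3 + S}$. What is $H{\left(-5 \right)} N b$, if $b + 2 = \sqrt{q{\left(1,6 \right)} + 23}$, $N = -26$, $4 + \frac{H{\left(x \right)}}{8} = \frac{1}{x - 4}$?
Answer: $- \frac{15392}{9} + \frac{3848 \sqrt{95}}{9} \approx 2457.1$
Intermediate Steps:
$q{\left(S,c \right)} = - \frac{1}{2} + \frac{5}{3 + S}$ ($q{\left(S,c \right)} = - \frac{1}{2} + \frac{5 + 0}{3 + S} = - \frac{1}{2} + \frac{5}{3 + S}$)
$H{\left(x \right)} = -32 + \frac{8}{-4 + x}$ ($H{\left(x \right)} = -32 + \frac{8}{x - 4} = -32 + \frac{8}{-4 + x}$)
$b = -2 + \frac{\sqrt{95}}{2}$ ($b = -2 + \sqrt{\frac{7 - 1}{2 \left(3 + 1\right)} + 23} = -2 + \sqrt{\frac{7 - 1}{2 \cdot 4} + 23} = -2 + \sqrt{\frac{1}{2} \cdot \frac{1}{4} \cdot 6 + 23} = -2 + \sqrt{\frac{3}{4} + 23} = -2 + \sqrt{\frac{95}{4}} = -2 + \frac{\sqrt{95}}{2} \approx 2.8734$)
$H{\left(-5 \right)} N b = \frac{8 \left(17 - -20\right)}{-4 - 5} \left(-26\right) \left(-2 + \frac{\sqrt{95}}{2}\right) = \frac{8 \left(17 + 20\right)}{-9} \left(-26\right) \left(-2 + \frac{\sqrt{95}}{2}\right) = 8 \left(- \frac{1}{9}\right) 37 \left(-26\right) \left(-2 + \frac{\sqrt{95}}{2}\right) = \left(- \frac{296}{9}\right) \left(-26\right) \left(-2 + \frac{\sqrt{95}}{2}\right) = \frac{7696 \left(-2 + \frac{\sqrt{95}}{2}\right)}{9} = - \frac{15392}{9} + \frac{3848 \sqrt{95}}{9}$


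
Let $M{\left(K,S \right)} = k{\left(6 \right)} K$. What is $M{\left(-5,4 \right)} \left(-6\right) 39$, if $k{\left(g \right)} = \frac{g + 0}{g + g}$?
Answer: $585$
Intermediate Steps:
$k{\left(g \right)} = \frac{1}{2}$ ($k{\left(g \right)} = \frac{g}{2 g} = g \frac{1}{2 g} = \frac{1}{2}$)
$M{\left(K,S \right)} = \frac{K}{2}$
$M{\left(-5,4 \right)} \left(-6\right) 39 = \frac{1}{2} \left(-5\right) \left(-6\right) 39 = \left(- \frac{5}{2}\right) \left(-6\right) 39 = 15 \cdot 39 = 585$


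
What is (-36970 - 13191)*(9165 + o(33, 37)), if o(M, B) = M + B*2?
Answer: -465092792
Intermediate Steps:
o(M, B) = M + 2*B
(-36970 - 13191)*(9165 + o(33, 37)) = (-36970 - 13191)*(9165 + (33 + 2*37)) = -50161*(9165 + (33 + 74)) = -50161*(9165 + 107) = -50161*9272 = -465092792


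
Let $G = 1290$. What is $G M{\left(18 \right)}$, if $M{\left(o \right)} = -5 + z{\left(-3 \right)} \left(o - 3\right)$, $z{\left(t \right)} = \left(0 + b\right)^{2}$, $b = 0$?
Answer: $-6450$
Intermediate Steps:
$z{\left(t \right)} = 0$ ($z{\left(t \right)} = \left(0 + 0\right)^{2} = 0^{2} = 0$)
$M{\left(o \right)} = -5$ ($M{\left(o \right)} = -5 + 0 \left(o - 3\right) = -5 + 0 \left(-3 + o\right) = -5 + 0 = -5$)
$G M{\left(18 \right)} = 1290 \left(-5\right) = -6450$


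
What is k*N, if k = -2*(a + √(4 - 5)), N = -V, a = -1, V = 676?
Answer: -1352 + 1352*I ≈ -1352.0 + 1352.0*I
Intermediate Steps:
N = -676 (N = -1*676 = -676)
k = 2 - 2*I (k = -2*(-1 + √(4 - 5)) = -2*(-1 + √(-1)) = -2*(-1 + I) = 2 - 2*I ≈ 2.0 - 2.0*I)
k*N = (2 - 2*I)*(-676) = -1352 + 1352*I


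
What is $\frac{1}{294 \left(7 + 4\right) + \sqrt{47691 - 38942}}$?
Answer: $\frac{3234}{10450007} - \frac{\sqrt{8749}}{10450007} \approx 0.00030052$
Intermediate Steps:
$\frac{1}{294 \left(7 + 4\right) + \sqrt{47691 - 38942}} = \frac{1}{294 \cdot 11 + \sqrt{8749}} = \frac{1}{3234 + \sqrt{8749}}$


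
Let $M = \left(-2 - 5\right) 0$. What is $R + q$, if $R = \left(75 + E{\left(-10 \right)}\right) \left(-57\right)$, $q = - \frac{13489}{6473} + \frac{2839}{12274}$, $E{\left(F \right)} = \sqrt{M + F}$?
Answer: $- \frac{19987896217}{4673506} - 57 i \sqrt{10} \approx -4276.9 - 180.25 i$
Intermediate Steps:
$M = 0$ ($M = \left(-7\right) 0 = 0$)
$E{\left(F \right)} = \sqrt{F}$ ($E{\left(F \right)} = \sqrt{0 + F} = \sqrt{F}$)
$q = - \frac{8658067}{4673506}$ ($q = \left(-13489\right) \frac{1}{6473} + 2839 \cdot \frac{1}{12274} = - \frac{13489}{6473} + \frac{167}{722} = - \frac{8658067}{4673506} \approx -1.8526$)
$R = -4275 - 57 i \sqrt{10}$ ($R = \left(75 + \sqrt{-10}\right) \left(-57\right) = \left(75 + i \sqrt{10}\right) \left(-57\right) = -4275 - 57 i \sqrt{10} \approx -4275.0 - 180.25 i$)
$R + q = \left(-4275 - 57 i \sqrt{10}\right) - \frac{8658067}{4673506} = - \frac{19987896217}{4673506} - 57 i \sqrt{10}$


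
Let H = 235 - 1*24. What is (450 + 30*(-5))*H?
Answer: 63300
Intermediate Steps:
H = 211 (H = 235 - 24 = 211)
(450 + 30*(-5))*H = (450 + 30*(-5))*211 = (450 - 150)*211 = 300*211 = 63300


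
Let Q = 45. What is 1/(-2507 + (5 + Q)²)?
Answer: -⅐ ≈ -0.14286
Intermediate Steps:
1/(-2507 + (5 + Q)²) = 1/(-2507 + (5 + 45)²) = 1/(-2507 + 50²) = 1/(-2507 + 2500) = 1/(-7) = -⅐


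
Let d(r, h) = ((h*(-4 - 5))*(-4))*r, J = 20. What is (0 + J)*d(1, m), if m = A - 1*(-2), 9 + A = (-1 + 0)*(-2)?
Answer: -3600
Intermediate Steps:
A = -7 (A = -9 + (-1 + 0)*(-2) = -9 - 1*(-2) = -9 + 2 = -7)
m = -5 (m = -7 - 1*(-2) = -7 + 2 = -5)
d(r, h) = 36*h*r (d(r, h) = ((h*(-9))*(-4))*r = (-9*h*(-4))*r = (36*h)*r = 36*h*r)
(0 + J)*d(1, m) = (0 + 20)*(36*(-5)*1) = 20*(-180) = -3600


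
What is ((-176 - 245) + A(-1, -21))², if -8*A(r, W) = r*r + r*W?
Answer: 2873025/16 ≈ 1.7956e+5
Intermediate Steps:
A(r, W) = -r²/8 - W*r/8 (A(r, W) = -(r*r + r*W)/8 = -(r² + W*r)/8 = -r²/8 - W*r/8)
((-176 - 245) + A(-1, -21))² = ((-176 - 245) - ⅛*(-1)*(-21 - 1))² = (-421 - ⅛*(-1)*(-22))² = (-421 - 11/4)² = (-1695/4)² = 2873025/16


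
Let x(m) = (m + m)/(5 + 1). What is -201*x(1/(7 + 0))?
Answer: -67/7 ≈ -9.5714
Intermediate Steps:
x(m) = m/3 (x(m) = (2*m)/6 = (2*m)*(⅙) = m/3)
-201*x(1/(7 + 0)) = -67/(7 + 0) = -67/7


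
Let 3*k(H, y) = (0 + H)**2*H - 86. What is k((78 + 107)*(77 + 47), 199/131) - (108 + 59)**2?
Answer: 4024009366749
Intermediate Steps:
k(H, y) = -86/3 + H**3/3 (k(H, y) = ((0 + H)**2*H - 86)/3 = (H**2*H - 86)/3 = (H**3 - 86)/3 = (-86 + H**3)/3 = -86/3 + H**3/3)
k((78 + 107)*(77 + 47), 199/131) - (108 + 59)**2 = (-86/3 + ((78 + 107)*(77 + 47))**3/3) - (108 + 59)**2 = (-86/3 + (185*124)**3/3) - 1*167**2 = (-86/3 + (1/3)*22940**3) - 1*27889 = (-86/3 + (1/3)*12072028184000) - 27889 = (-86/3 + 12072028184000/3) - 27889 = 4024009394638 - 27889 = 4024009366749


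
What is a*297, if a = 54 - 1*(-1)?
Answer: 16335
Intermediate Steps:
a = 55 (a = 54 + 1 = 55)
a*297 = 55*297 = 16335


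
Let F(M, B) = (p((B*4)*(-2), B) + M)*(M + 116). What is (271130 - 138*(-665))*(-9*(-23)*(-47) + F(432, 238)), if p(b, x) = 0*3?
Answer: 82380840300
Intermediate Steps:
p(b, x) = 0
F(M, B) = M*(116 + M) (F(M, B) = (0 + M)*(M + 116) = M*(116 + M))
(271130 - 138*(-665))*(-9*(-23)*(-47) + F(432, 238)) = (271130 - 138*(-665))*(-9*(-23)*(-47) + 432*(116 + 432)) = (271130 + 91770)*(207*(-47) + 432*548) = 362900*(-9729 + 236736) = 362900*227007 = 82380840300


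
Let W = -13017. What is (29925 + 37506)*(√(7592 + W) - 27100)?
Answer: -1827380100 + 337155*I*√217 ≈ -1.8274e+9 + 4.9666e+6*I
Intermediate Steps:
(29925 + 37506)*(√(7592 + W) - 27100) = (29925 + 37506)*(√(7592 - 13017) - 27100) = 67431*(√(-5425) - 27100) = 67431*(5*I*√217 - 27100) = 67431*(-27100 + 5*I*√217) = -1827380100 + 337155*I*√217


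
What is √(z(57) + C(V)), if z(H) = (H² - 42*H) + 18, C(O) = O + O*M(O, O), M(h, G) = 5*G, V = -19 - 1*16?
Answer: √6963 ≈ 83.445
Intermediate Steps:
V = -35 (V = -19 - 16 = -35)
C(O) = O + 5*O² (C(O) = O + O*(5*O) = O + 5*O²)
z(H) = 18 + H² - 42*H
√(z(57) + C(V)) = √((18 + 57² - 42*57) - 35*(1 + 5*(-35))) = √((18 + 3249 - 2394) - 35*(1 - 175)) = √(873 - 35*(-174)) = √(873 + 6090) = √6963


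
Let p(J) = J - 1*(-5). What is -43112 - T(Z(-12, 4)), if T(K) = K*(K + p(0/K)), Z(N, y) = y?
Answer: -43148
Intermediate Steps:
p(J) = 5 + J (p(J) = J + 5 = 5 + J)
T(K) = K*(5 + K) (T(K) = K*(K + (5 + 0/K)) = K*(K + (5 + 0)) = K*(K + 5) = K*(5 + K))
-43112 - T(Z(-12, 4)) = -43112 - 4*(5 + 4) = -43112 - 4*9 = -43112 - 1*36 = -43112 - 36 = -43148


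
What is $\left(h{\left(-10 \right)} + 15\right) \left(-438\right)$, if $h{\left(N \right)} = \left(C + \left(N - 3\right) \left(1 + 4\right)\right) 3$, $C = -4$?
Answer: $84096$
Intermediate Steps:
$h{\left(N \right)} = -57 + 15 N$ ($h{\left(N \right)} = \left(-4 + \left(N - 3\right) \left(1 + 4\right)\right) 3 = \left(-4 + \left(-3 + N\right) 5\right) 3 = \left(-4 + \left(-15 + 5 N\right)\right) 3 = \left(-19 + 5 N\right) 3 = -57 + 15 N$)
$\left(h{\left(-10 \right)} + 15\right) \left(-438\right) = \left(\left(-57 + 15 \left(-10\right)\right) + 15\right) \left(-438\right) = \left(\left(-57 - 150\right) + 15\right) \left(-438\right) = \left(-207 + 15\right) \left(-438\right) = \left(-192\right) \left(-438\right) = 84096$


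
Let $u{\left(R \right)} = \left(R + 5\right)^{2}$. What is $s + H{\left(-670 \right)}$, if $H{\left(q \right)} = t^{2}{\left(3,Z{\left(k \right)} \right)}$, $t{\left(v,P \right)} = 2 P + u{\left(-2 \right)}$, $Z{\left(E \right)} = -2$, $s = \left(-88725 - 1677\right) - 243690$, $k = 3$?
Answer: $-334067$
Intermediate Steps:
$u{\left(R \right)} = \left(5 + R\right)^{2}$
$s = -334092$ ($s = -90402 - 243690 = -334092$)
$t{\left(v,P \right)} = 9 + 2 P$ ($t{\left(v,P \right)} = 2 P + \left(5 - 2\right)^{2} = 2 P + 3^{2} = 2 P + 9 = 9 + 2 P$)
$H{\left(q \right)} = 25$ ($H{\left(q \right)} = \left(9 + 2 \left(-2\right)\right)^{2} = \left(9 - 4\right)^{2} = 5^{2} = 25$)
$s + H{\left(-670 \right)} = -334092 + 25 = -334067$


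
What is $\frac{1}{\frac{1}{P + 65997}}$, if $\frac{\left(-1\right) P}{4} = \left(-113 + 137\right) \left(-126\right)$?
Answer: $78093$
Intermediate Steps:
$P = 12096$ ($P = - 4 \left(-113 + 137\right) \left(-126\right) = - 4 \cdot 24 \left(-126\right) = \left(-4\right) \left(-3024\right) = 12096$)
$\frac{1}{\frac{1}{P + 65997}} = \frac{1}{\frac{1}{12096 + 65997}} = \frac{1}{\frac{1}{78093}} = 78093$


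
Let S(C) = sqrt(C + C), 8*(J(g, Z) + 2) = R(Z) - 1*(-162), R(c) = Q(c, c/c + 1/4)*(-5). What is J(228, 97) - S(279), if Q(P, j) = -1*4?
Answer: 83/4 - 3*sqrt(62) ≈ -2.8720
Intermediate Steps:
Q(P, j) = -4
R(c) = 20 (R(c) = -4*(-5) = 20)
J(g, Z) = 83/4 (J(g, Z) = -2 + (20 - 1*(-162))/8 = -2 + (20 + 162)/8 = -2 + (1/8)*182 = -2 + 91/4 = 83/4)
S(C) = sqrt(2)*sqrt(C) (S(C) = sqrt(2*C) = sqrt(2)*sqrt(C))
J(228, 97) - S(279) = 83/4 - sqrt(2)*sqrt(279) = 83/4 - sqrt(2)*3*sqrt(31) = 83/4 - 3*sqrt(62)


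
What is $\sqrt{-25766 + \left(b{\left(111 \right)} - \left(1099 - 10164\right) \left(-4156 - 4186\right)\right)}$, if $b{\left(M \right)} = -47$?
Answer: $i \sqrt{75646043} \approx 8697.5 i$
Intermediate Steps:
$\sqrt{-25766 + \left(b{\left(111 \right)} - \left(1099 - 10164\right) \left(-4156 - 4186\right)\right)} = \sqrt{-25766 - \left(47 + \left(1099 - 10164\right) \left(-4156 - 4186\right)\right)} = \sqrt{-25766 - \left(47 - -75620230\right)} = \sqrt{-25766 - 75620277} = \sqrt{-75646043} = i \sqrt{75646043}$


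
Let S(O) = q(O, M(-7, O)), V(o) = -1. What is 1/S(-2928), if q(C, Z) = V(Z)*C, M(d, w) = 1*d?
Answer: 1/2928 ≈ 0.00034153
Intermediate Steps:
M(d, w) = d
q(C, Z) = -C
S(O) = -O
1/S(-2928) = 1/(-1*(-2928)) = 1/2928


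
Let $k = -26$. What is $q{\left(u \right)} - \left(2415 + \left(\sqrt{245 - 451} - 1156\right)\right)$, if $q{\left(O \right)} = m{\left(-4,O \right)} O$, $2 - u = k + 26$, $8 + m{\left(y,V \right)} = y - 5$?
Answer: $-1293 - i \sqrt{206} \approx -1293.0 - 14.353 i$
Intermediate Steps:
$m{\left(y,V \right)} = -13 + y$ ($m{\left(y,V \right)} = -8 + \left(y - 5\right) = -8 + \left(-5 + y\right) = -13 + y$)
$u = 2$ ($u = 2 - \left(-26 + 26\right) = 2 - 0 = 2 + 0 = 2$)
$q{\left(O \right)} = - 17 O$ ($q{\left(O \right)} = \left(-13 - 4\right) O = - 17 O$)
$q{\left(u \right)} - \left(2415 + \left(\sqrt{245 - 451} - 1156\right)\right) = \left(-17\right) 2 - \left(2415 + \left(\sqrt{245 - 451} - 1156\right)\right) = -34 - \left(2415 - \left(1156 - \sqrt{-206}\right)\right) = -34 - \left(2415 - \left(1156 - i \sqrt{206}\right)\right) = -34 - \left(1259 + i \sqrt{206}\right) = -1293 - i \sqrt{206}$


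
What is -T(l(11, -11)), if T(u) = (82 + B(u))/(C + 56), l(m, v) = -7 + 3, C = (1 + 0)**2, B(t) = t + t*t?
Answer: -94/57 ≈ -1.6491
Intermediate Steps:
B(t) = t + t**2
C = 1 (C = 1**2 = 1)
l(m, v) = -4
T(u) = 82/57 + u*(1 + u)/57 (T(u) = (82 + u*(1 + u))/(1 + 56) = (82 + u*(1 + u))/57 = (82 + u*(1 + u))*(1/57) = 82/57 + u*(1 + u)/57)
-T(l(11, -11)) = -(82/57 + (1/57)*(-4)*(1 - 4)) = -(82/57 + (1/57)*(-4)*(-3)) = -(82/57 + 4/19) = -1*94/57 = -94/57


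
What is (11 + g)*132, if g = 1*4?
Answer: 1980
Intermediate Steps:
g = 4
(11 + g)*132 = (11 + 4)*132 = 15*132 = 1980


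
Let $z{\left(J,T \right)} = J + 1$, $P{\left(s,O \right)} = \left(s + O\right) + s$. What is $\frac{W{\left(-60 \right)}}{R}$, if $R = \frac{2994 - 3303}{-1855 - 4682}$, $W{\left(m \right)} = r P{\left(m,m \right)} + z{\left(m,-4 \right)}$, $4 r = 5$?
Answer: $- \frac{618836}{103} \approx -6008.1$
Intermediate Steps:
$P{\left(s,O \right)} = O + 2 s$ ($P{\left(s,O \right)} = \left(O + s\right) + s = O + 2 s$)
$r = \frac{5}{4}$ ($r = \frac{1}{4} \cdot 5 = \frac{5}{4} \approx 1.25$)
$z{\left(J,T \right)} = 1 + J$
$W{\left(m \right)} = 1 + \frac{19 m}{4}$ ($W{\left(m \right)} = \frac{5 \left(m + 2 m\right)}{4} + \left(1 + m\right) = \frac{5 \cdot 3 m}{4} + \left(1 + m\right) = \frac{15 m}{4} + \left(1 + m\right) = 1 + \frac{19 m}{4}$)
$R = \frac{103}{2179}$ ($R = - \frac{309}{-6537} = \left(-309\right) \left(- \frac{1}{6537}\right) = \frac{103}{2179} \approx 0.047269$)
$\frac{W{\left(-60 \right)}}{R} = \frac{1 + \frac{19}{4} \left(-60\right)}{\frac{103}{2179}} = \left(1 - 285\right) \frac{2179}{103} = \left(-284\right) \frac{2179}{103} = - \frac{618836}{103}$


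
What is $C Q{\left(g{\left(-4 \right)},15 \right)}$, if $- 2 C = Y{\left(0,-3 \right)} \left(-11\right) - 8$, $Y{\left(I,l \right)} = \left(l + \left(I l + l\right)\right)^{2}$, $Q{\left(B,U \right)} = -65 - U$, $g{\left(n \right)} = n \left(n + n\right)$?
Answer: $-16160$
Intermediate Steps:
$g{\left(n \right)} = 2 n^{2}$ ($g{\left(n \right)} = n 2 n = 2 n^{2}$)
$Y{\left(I,l \right)} = \left(2 l + I l\right)^{2}$ ($Y{\left(I,l \right)} = \left(l + \left(l + I l\right)\right)^{2} = \left(2 l + I l\right)^{2}$)
$C = 202$ ($C = - \frac{\left(-3\right)^{2} \left(2 + 0\right)^{2} \left(-11\right) - 8}{2} = - \frac{9 \cdot 2^{2} \left(-11\right) - 8}{2} = - \frac{9 \cdot 4 \left(-11\right) - 8}{2} = - \frac{36 \left(-11\right) - 8}{2} = - \frac{-396 - 8}{2} = \left(- \frac{1}{2}\right) \left(-404\right) = 202$)
$C Q{\left(g{\left(-4 \right)},15 \right)} = 202 \left(-65 - 15\right) = 202 \left(-80\right) = -16160$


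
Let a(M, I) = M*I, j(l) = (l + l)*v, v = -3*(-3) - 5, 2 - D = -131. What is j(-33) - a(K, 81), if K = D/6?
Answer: -4119/2 ≈ -2059.5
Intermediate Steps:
D = 133 (D = 2 - 1*(-131) = 2 + 131 = 133)
v = 4 (v = 9 - 5 = 4)
K = 133/6 ≈ 22.167
j(l) = 8*l (j(l) = (l + l)*4 = (2*l)*4 = 8*l)
a(M, I) = I*M
j(-33) - a(K, 81) = 8*(-33) - 81*133/6 = -264 - 1*3591/2 = -264 - 3591/2 = -4119/2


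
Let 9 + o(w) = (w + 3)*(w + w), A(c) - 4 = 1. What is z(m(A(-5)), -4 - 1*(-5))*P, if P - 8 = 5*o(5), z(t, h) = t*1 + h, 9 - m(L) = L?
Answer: 1815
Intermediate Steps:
A(c) = 5 (A(c) = 4 + 1 = 5)
o(w) = -9 + 2*w*(3 + w) (o(w) = -9 + (w + 3)*(w + w) = -9 + (3 + w)*(2*w) = -9 + 2*w*(3 + w))
m(L) = 9 - L
z(t, h) = h + t (z(t, h) = t + h = h + t)
P = 363 (P = 8 + 5*(-9 + 2*5² + 6*5) = 8 + 5*(-9 + 2*25 + 30) = 8 + 5*(-9 + 50 + 30) = 8 + 5*71 = 8 + 355 = 363)
z(m(A(-5)), -4 - 1*(-5))*P = ((-4 - 1*(-5)) + (9 - 1*5))*363 = ((-4 + 5) + (9 - 5))*363 = (1 + 4)*363 = 5*363 = 1815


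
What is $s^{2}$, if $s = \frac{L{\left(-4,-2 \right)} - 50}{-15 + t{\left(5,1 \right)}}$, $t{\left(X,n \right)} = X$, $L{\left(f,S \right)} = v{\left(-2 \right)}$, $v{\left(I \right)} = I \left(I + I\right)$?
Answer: $\frac{441}{25} \approx 17.64$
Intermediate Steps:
$v{\left(I \right)} = 2 I^{2}$ ($v{\left(I \right)} = I 2 I = 2 I^{2}$)
$L{\left(f,S \right)} = 8$ ($L{\left(f,S \right)} = 2 \left(-2\right)^{2} = 2 \cdot 4 = 8$)
$s = \frac{21}{5}$ ($s = \frac{8 - 50}{-15 + 5} = - \frac{42}{-10} = \left(-42\right) \left(- \frac{1}{10}\right) = \frac{21}{5} \approx 4.2$)
$s^{2} = \left(\frac{21}{5}\right)^{2} = \frac{441}{25}$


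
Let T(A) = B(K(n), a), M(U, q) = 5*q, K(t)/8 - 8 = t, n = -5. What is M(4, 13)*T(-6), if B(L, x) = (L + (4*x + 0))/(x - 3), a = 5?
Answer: 1430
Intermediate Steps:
K(t) = 64 + 8*t
B(L, x) = (L + 4*x)/(-3 + x)
T(A) = 22 (T(A) = ((64 + 8*(-5)) + 4*5)/(-3 + 5) = ((64 - 40) + 20)/2 = (24 + 20)/2 = (½)*44 = 22)
M(4, 13)*T(-6) = (5*13)*22 = 65*22 = 1430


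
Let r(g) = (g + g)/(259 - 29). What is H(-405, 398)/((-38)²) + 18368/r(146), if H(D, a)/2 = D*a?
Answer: 375390325/26353 ≈ 14245.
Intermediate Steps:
H(D, a) = 2*D*a (H(D, a) = 2*(D*a) = 2*D*a)
r(g) = g/115 (r(g) = (2*g)/230 = (2*g)*(1/230) = g/115)
H(-405, 398)/((-38)²) + 18368/r(146) = (2*(-405)*398)/((-38)²) + 18368/(((1/115)*146)) = -322380/1444 + 18368/(146/115) = -322380*1/1444 + 18368*(115/146) = -80595/361 + 1056160/73 = 375390325/26353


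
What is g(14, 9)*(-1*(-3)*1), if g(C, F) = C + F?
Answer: 69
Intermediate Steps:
g(14, 9)*(-1*(-3)*1) = (14 + 9)*(-1*(-3)*1) = 23*(3*1) = 23*3 = 69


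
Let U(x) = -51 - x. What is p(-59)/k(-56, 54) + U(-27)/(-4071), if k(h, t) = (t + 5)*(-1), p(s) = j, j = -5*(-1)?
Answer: -107/1357 ≈ -0.078850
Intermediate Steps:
j = 5
p(s) = 5
k(h, t) = -5 - t (k(h, t) = (5 + t)*(-1) = -5 - t)
p(-59)/k(-56, 54) + U(-27)/(-4071) = 5/(-5 - 1*54) + (-51 - 1*(-27))/(-4071) = 5/(-5 - 54) + (-51 + 27)*(-1/4071) = 5/(-59) - 24*(-1/4071) = 5*(-1/59) + 8/1357 = -5/59 + 8/1357 = -107/1357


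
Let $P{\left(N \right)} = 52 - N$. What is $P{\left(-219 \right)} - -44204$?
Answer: $44475$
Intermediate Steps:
$P{\left(-219 \right)} - -44204 = \left(52 - -219\right) - -44204 = \left(52 + 219\right) + 44204 = 271 + 44204 = 44475$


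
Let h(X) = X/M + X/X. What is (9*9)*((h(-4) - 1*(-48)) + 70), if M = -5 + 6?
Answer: 9315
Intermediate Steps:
M = 1
h(X) = 1 + X (h(X) = X/1 + X/X = X*1 + 1 = X + 1 = 1 + X)
(9*9)*((h(-4) - 1*(-48)) + 70) = (9*9)*(((1 - 4) - 1*(-48)) + 70) = 81*((-3 + 48) + 70) = 81*(45 + 70) = 81*115 = 9315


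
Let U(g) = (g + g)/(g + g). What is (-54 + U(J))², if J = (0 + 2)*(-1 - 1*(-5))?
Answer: 2809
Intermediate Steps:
J = 8 (J = 2*(-1 + 5) = 2*4 = 8)
U(g) = 1 (U(g) = (2*g)/((2*g)) = (2*g)*(1/(2*g)) = 1)
(-54 + U(J))² = (-54 + 1)² = (-53)² = 2809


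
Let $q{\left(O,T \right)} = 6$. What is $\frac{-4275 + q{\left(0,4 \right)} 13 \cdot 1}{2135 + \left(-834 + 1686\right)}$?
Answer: $- \frac{4197}{2987} \approx -1.4051$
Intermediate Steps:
$\frac{-4275 + q{\left(0,4 \right)} 13 \cdot 1}{2135 + \left(-834 + 1686\right)} = \frac{-4275 + 6 \cdot 13 \cdot 1}{2135 + \left(-834 + 1686\right)} = \frac{-4275 + 78 \cdot 1}{2135 + 852} = \frac{-4275 + 78}{2987} = \left(-4197\right) \frac{1}{2987} = - \frac{4197}{2987}$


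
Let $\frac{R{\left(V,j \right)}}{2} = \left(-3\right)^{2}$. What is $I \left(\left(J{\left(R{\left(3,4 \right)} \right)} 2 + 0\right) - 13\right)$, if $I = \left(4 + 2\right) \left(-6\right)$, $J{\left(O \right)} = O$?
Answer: $-828$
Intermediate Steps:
$R{\left(V,j \right)} = 18$ ($R{\left(V,j \right)} = 2 \left(-3\right)^{2} = 2 \cdot 9 = 18$)
$I = -36$ ($I = 6 \left(-6\right) = -36$)
$I \left(\left(J{\left(R{\left(3,4 \right)} \right)} 2 + 0\right) - 13\right) = - 36 \left(\left(18 \cdot 2 + 0\right) - 13\right) = - 36 \left(\left(36 + 0\right) - 13\right) = - 36 \left(36 - 13\right) = \left(-36\right) 23 = -828$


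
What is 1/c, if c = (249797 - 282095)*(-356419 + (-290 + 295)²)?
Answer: 1/11510813412 ≈ 8.6875e-11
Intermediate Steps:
c = 11510813412 (c = -32298*(-356419 + 5²) = -32298*(-356419 + 25) = -32298*(-356394) = 11510813412)
1/c = 1/11510813412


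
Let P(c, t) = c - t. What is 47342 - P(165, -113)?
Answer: 47064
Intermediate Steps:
47342 - P(165, -113) = 47342 - (165 - 1*(-113)) = 47342 - (165 + 113) = 47342 - 1*278 = 47342 - 278 = 47064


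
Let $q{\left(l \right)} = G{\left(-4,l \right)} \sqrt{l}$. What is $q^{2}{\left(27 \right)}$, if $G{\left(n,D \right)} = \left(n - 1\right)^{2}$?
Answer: $16875$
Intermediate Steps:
$G{\left(n,D \right)} = \left(-1 + n\right)^{2}$
$q{\left(l \right)} = 25 \sqrt{l}$ ($q{\left(l \right)} = \left(-1 - 4\right)^{2} \sqrt{l} = \left(-5\right)^{2} \sqrt{l} = 25 \sqrt{l}$)
$q^{2}{\left(27 \right)} = \left(25 \sqrt{27}\right)^{2} = \left(25 \cdot 3 \sqrt{3}\right)^{2} = \left(75 \sqrt{3}\right)^{2} = 16875$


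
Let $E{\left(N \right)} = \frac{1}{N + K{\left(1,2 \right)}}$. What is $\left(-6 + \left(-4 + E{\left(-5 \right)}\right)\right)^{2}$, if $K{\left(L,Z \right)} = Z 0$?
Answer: $\frac{2601}{25} \approx 104.04$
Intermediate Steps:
$K{\left(L,Z \right)} = 0$
$E{\left(N \right)} = \frac{1}{N}$ ($E{\left(N \right)} = \frac{1}{N + 0} = \frac{1}{N}$)
$\left(-6 + \left(-4 + E{\left(-5 \right)}\right)\right)^{2} = \left(-6 - \left(4 - \frac{1}{-5}\right)\right)^{2} = \left(-6 - \frac{21}{5}\right)^{2} = \left(- \frac{51}{5}\right)^{2} = \frac{2601}{25}$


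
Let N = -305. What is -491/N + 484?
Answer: 148111/305 ≈ 485.61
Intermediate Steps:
-491/N + 484 = -491/(-305) + 484 = -491*(-1/305) + 484 = 491/305 + 484 = 148111/305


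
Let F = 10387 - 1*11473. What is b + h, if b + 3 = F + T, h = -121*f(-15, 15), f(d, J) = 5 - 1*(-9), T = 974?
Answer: -1809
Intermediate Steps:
f(d, J) = 14 (f(d, J) = 5 + 9 = 14)
h = -1694 (h = -121*14 = -1694)
F = -1086 (F = 10387 - 11473 = -1086)
b = -115 (b = -3 + (-1086 + 974) = -3 - 112 = -115)
b + h = -115 - 1694 = -1809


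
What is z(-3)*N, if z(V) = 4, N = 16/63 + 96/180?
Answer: 992/315 ≈ 3.1492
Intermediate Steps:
N = 248/315 (N = 16*(1/63) + 96*(1/180) = 16/63 + 8/15 = 248/315 ≈ 0.78730)
z(-3)*N = 4*(248/315) = 992/315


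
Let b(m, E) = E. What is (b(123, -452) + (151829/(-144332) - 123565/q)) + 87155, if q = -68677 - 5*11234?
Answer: 1562336408826829/18019417204 ≈ 86703.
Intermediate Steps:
q = -124847 (q = -68677 - 56170 = -124847)
(b(123, -452) + (151829/(-144332) - 123565/q)) + 87155 = (-452 + (151829/(-144332) - 123565/(-124847))) + 87155 = (-452 + (151829*(-1/144332) - 123565*(-1/124847))) + 87155 = (-452 + (-151829/144332 + 123565/124847)) + 87155 = (-452 - 1121011583/18019417204) + 87155 = -8145897587791/18019417204 + 87155 = 1562336408826829/18019417204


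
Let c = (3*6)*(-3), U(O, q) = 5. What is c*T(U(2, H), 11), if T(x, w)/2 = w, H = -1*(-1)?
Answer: -1188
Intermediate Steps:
H = 1
T(x, w) = 2*w
c = -54 (c = 18*(-3) = -54)
c*T(U(2, H), 11) = -108*11 = -54*22 = -1188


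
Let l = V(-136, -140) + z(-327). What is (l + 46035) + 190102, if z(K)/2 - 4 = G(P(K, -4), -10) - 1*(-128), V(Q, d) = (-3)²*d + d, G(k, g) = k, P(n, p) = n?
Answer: 234347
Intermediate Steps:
V(Q, d) = 10*d (V(Q, d) = 9*d + d = 10*d)
z(K) = 264 + 2*K (z(K) = 8 + 2*(K - 1*(-128)) = 8 + 2*(K + 128) = 8 + 2*(128 + K) = 8 + (256 + 2*K) = 264 + 2*K)
l = -1790 (l = 10*(-140) + (264 + 2*(-327)) = -1400 + (264 - 654) = -1400 - 390 = -1790)
(l + 46035) + 190102 = (-1790 + 46035) + 190102 = 44245 + 190102 = 234347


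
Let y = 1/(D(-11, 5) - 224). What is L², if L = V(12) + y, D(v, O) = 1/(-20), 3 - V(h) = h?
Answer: 1628041801/20079361 ≈ 81.080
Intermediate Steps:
V(h) = 3 - h
D(v, O) = -1/20
y = -20/4481 (y = 1/(-1/20 - 224) = 1/(-4481/20) = -20/4481 ≈ -0.0044633)
L = -40349/4481 (L = (3 - 1*12) - 20/4481 = (3 - 12) - 20/4481 = -9 - 20/4481 = -40349/4481 ≈ -9.0045)
L² = (-40349/4481)² = 1628041801/20079361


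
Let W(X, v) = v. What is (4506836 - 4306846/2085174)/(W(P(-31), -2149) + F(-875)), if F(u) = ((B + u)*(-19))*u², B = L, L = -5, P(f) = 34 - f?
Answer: 4698766471309/13346414593230537 ≈ 0.00035206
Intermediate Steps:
B = -5
F(u) = u²*(95 - 19*u) (F(u) = ((-5 + u)*(-19))*u² = (95 - 19*u)*u² = u²*(95 - 19*u))
(4506836 - 4306846/2085174)/(W(P(-31), -2149) + F(-875)) = (4506836 - 4306846/2085174)/(-2149 + 19*(-875)²*(5 - 1*(-875))) = (4506836 - 4306846*1/2085174)/(-2149 + 19*765625*(5 + 875)) = (4506836 - 2153423/1042587)/(-2149 + 19*765625*880) = 4698766471309/(1042587*(-2149 + 12801250000)) = (4698766471309/1042587)/12801247851 = (4698766471309/1042587)*(1/12801247851) = 4698766471309/13346414593230537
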